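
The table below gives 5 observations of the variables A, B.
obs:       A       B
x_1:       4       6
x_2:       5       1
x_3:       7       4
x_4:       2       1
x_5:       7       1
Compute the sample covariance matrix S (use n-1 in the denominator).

Step 1 — column means:
  mean(A) = (4 + 5 + 7 + 2 + 7) / 5 = 25/5 = 5
  mean(B) = (6 + 1 + 4 + 1 + 1) / 5 = 13/5 = 2.6

Step 2 — sample covariance S[i,j] = (1/(n-1)) · Σ_k (x_{k,i} - mean_i) · (x_{k,j} - mean_j), with n-1 = 4.
  S[A,A] = ((-1)·(-1) + (0)·(0) + (2)·(2) + (-3)·(-3) + (2)·(2)) / 4 = 18/4 = 4.5
  S[A,B] = ((-1)·(3.4) + (0)·(-1.6) + (2)·(1.4) + (-3)·(-1.6) + (2)·(-1.6)) / 4 = 1/4 = 0.25
  S[B,B] = ((3.4)·(3.4) + (-1.6)·(-1.6) + (1.4)·(1.4) + (-1.6)·(-1.6) + (-1.6)·(-1.6)) / 4 = 21.2/4 = 5.3

S is symmetric (S[j,i] = S[i,j]). Assembling:

S = [[4.5, 0.25],
 [0.25, 5.3]]


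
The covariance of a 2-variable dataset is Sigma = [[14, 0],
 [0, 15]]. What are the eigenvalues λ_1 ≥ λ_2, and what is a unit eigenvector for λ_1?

Step 1 — characteristic polynomial of 2×2 Sigma:
  det(Sigma - λI) = λ² - trace · λ + det = 0.
  trace = 14 + 15 = 29, det = 14·15 - (0)² = 210.
Step 2 — discriminant:
  Δ = trace² - 4·det = 841 - 840 = 1.
Step 3 — eigenvalues:
  λ = (trace ± √Δ)/2 = (29 ± 1)/2,
  λ_1 = 15,  λ_2 = 14.

Step 4 — unit eigenvector for λ_1: Sigma is diagonal, so its eigenvectors are the coordinate axes. λ_1 = 15 is the diagonal entry on the second coordinate axis, hence
  v_1 = (0, 1) (||v_1|| = 1).

λ_1 = 15,  λ_2 = 14;  v_1 ≈ (0, 1)


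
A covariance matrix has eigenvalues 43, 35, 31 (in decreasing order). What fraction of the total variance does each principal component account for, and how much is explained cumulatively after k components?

Step 1 — total variance = trace(Sigma) = Σ λ_i = 43 + 35 + 31 = 109.

Step 2 — fraction explained by component i = λ_i / Σ λ:
  PC1: 43/109 = 0.3945
  PC2: 35/109 = 0.3211
  PC3: 31/109 = 0.2844

Step 3 — cumulative fraction after k components = (λ_1 + ... + λ_k) / Σ λ:
  k = 1: 43/109 = 0.3945
  k = 2: (43 + 35)/109 = 78/109 = 0.7156
  k = 3: (43 + 35 + 31)/109 = 109/109 = 1

Summary (fraction, with percent):

explained: PC1 0.3945 (39.45%), PC2 0.3211 (32.11%), PC3 0.2844 (28.44%);  cumulative: 0.3945, 0.7156, 1


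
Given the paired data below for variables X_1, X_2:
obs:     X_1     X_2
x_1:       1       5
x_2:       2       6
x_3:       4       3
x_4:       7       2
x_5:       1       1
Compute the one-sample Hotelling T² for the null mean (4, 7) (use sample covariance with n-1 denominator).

Step 1 — sample mean vector:
  mean(X_1) = (1 + 2 + 4 + 7 + 1) / 5 = 15/5 = 3
  mean(X_2) = (5 + 6 + 3 + 2 + 1) / 5 = 17/5 = 3.4
  x̄ = (3, 3.4),  deviation x̄ - mu_0 = (3, 3.4) - (4, 7) = (-1, -3.6).

Step 2 — sample covariance matrix, S[i,j] = (1/(n-1)) · Σ_k (x_{k,i} - mean_i) · (x_{k,j} - mean_j), divisor n-1 = 4:
  S[X_1,X_1] = ((-2)·(-2) + (-1)·(-1) + (1)·(1) + (4)·(4) + (-2)·(-2)) / 4 = 26/4 = 6.5
  S[X_1,X_2] = ((-2)·(1.6) + (-1)·(2.6) + (1)·(-0.4) + (4)·(-1.4) + (-2)·(-2.4)) / 4 = -7/4 = -1.75
  S[X_2,X_2] = ((1.6)·(1.6) + (2.6)·(2.6) + (-0.4)·(-0.4) + (-1.4)·(-1.4) + (-2.4)·(-2.4)) / 4 = 17.2/4 = 4.3
  S = [[6.5, -1.75],
 [-1.75, 4.3]].

Step 3 — invert S. det(S) = 6.5·4.3 - (-1.75)² = 24.8875.
  S^{-1} = (1/det) · [[d, -b], [-b, a]] = [[0.1728, 0.0703],
 [0.0703, 0.2612]].

Step 4 — quadratic form (x̄ - mu_0)^T · S^{-1} · (x̄ - mu_0):
  S^{-1} · (x̄ - mu_0) = (-0.4259, -1.0105),
  (x̄ - mu_0)^T · [...] = (-1)·(-0.4259) + (-3.6)·(-1.0105) = 4.0639.

Step 5 — scale by n: T² = 5 · 4.0639 = 20.3194.

T² ≈ 20.3194


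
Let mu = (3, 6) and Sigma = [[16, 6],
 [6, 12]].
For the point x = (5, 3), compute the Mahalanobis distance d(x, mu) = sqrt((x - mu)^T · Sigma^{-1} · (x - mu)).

Step 1 — centre the observation: (x - mu) = (2, -3).

Step 2 — invert Sigma. det(Sigma) = 16·12 - (6)² = 156.
  Sigma^{-1} = (1/det) · [[d, -b], [-b, a]] = [[0.0769, -0.0385],
 [-0.0385, 0.1026]].

Step 3 — form the quadratic (x - mu)^T · Sigma^{-1} · (x - mu):
  Sigma^{-1} · (x - mu) = (0.2692, -0.3846).
  (x - mu)^T · [Sigma^{-1} · (x - mu)] = (2)·(0.2692) + (-3)·(-0.3846) = 1.6923.

Step 4 — take square root: d = √(1.6923) ≈ 1.3009.

d(x, mu) = √(1.6923) ≈ 1.3009


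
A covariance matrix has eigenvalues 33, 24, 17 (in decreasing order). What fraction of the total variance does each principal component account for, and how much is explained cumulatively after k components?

Step 1 — total variance = trace(Sigma) = Σ λ_i = 33 + 24 + 17 = 74.

Step 2 — fraction explained by component i = λ_i / Σ λ:
  PC1: 33/74 = 0.4459
  PC2: 24/74 = 0.3243
  PC3: 17/74 = 0.2297

Step 3 — cumulative fraction after k components = (λ_1 + ... + λ_k) / Σ λ:
  k = 1: 33/74 = 0.4459
  k = 2: (33 + 24)/74 = 57/74 = 0.7703
  k = 3: (33 + 24 + 17)/74 = 74/74 = 1

Summary (fraction, with percent):

explained: PC1 0.4459 (44.59%), PC2 0.3243 (32.43%), PC3 0.2297 (22.97%);  cumulative: 0.4459, 0.7703, 1


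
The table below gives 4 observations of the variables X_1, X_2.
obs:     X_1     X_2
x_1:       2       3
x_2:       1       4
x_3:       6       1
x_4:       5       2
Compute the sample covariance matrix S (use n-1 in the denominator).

Step 1 — column means:
  mean(X_1) = (2 + 1 + 6 + 5) / 4 = 14/4 = 3.5
  mean(X_2) = (3 + 4 + 1 + 2) / 4 = 10/4 = 2.5

Step 2 — sample covariance S[i,j] = (1/(n-1)) · Σ_k (x_{k,i} - mean_i) · (x_{k,j} - mean_j), with n-1 = 3.
  S[X_1,X_1] = ((-1.5)·(-1.5) + (-2.5)·(-2.5) + (2.5)·(2.5) + (1.5)·(1.5)) / 3 = 17/3 = 5.6667
  S[X_1,X_2] = ((-1.5)·(0.5) + (-2.5)·(1.5) + (2.5)·(-1.5) + (1.5)·(-0.5)) / 3 = -9/3 = -3
  S[X_2,X_2] = ((0.5)·(0.5) + (1.5)·(1.5) + (-1.5)·(-1.5) + (-0.5)·(-0.5)) / 3 = 5/3 = 1.6667

S is symmetric (S[j,i] = S[i,j]). Assembling:

S = [[5.6667, -3],
 [-3, 1.6667]]


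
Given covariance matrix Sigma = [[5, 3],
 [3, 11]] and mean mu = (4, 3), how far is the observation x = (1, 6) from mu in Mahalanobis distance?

Step 1 — centre the observation: (x - mu) = (-3, 3).

Step 2 — invert Sigma. det(Sigma) = 5·11 - (3)² = 46.
  Sigma^{-1} = (1/det) · [[d, -b], [-b, a]] = [[0.2391, -0.0652],
 [-0.0652, 0.1087]].

Step 3 — form the quadratic (x - mu)^T · Sigma^{-1} · (x - mu):
  Sigma^{-1} · (x - mu) = (-0.913, 0.5217).
  (x - mu)^T · [Sigma^{-1} · (x - mu)] = (-3)·(-0.913) + (3)·(0.5217) = 4.3043.

Step 4 — take square root: d = √(4.3043) ≈ 2.0747.

d(x, mu) = √(4.3043) ≈ 2.0747


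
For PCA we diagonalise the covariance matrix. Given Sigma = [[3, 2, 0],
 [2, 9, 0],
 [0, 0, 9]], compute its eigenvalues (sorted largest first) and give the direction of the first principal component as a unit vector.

Step 1 — characteristic polynomial p(λ) = det(λI - Sigma) = λ³ - tr·λ² + c_1·λ - det, where tr = trace, c_1 = sum of the principal 2×2 minors, det = det(Sigma):
  tr = 3 + 9 + 9 = 21,
  c_1 = (3·9 - (2)²) + (3·9 - (0)²) + (9·9 - (0)²) = 23 + 27 + 81 = 131,
  det = 3·(9·9 - (0)²) - (2)·((2)·9 - (0)·(0)) + (0)·((2)·(0) - 9·(0)) = 3·(81) - (2)·(18) + (0)·(0) = 207.
  So p(λ) = λ³ - 21λ² + 131λ - 207.
Step 2 — look for an integer root (rational root theorem: any rational root is an integer divisor of 207). Testing λ = 9:
  p(9) = 729 - 1701 + 1179 - 207 = 0  ✓
  Dividing out (λ - 9): p(λ) = (λ - 9)(λ² - 12λ + 23).
Step 3 — remaining eigenvalues from the quadratic λ² - 12λ + 23 = 0:
  Δ = 12² - 4·23 = 144 - 92 = 52,  λ = (12 ± √52)/2 = (12 ± 7.2111)/2 ≈ 9.6056 or 2.3944.
  Sorted: λ_1 = 9.6056,  λ_2 = 9,  λ_3 = 2.3944  (check: sum = 21 = tr ✓).

Step 4 — unit eigenvector for λ_1 ≈ 9.6056: v spans the null space of (Sigma - λ_1 I), whose rows are
  r_1 = (-6.6056, 2, 0),  r_2 = (2, -0.6056, 0),  r_3 = (0, 0, -0.6056).
  v is orthogonal to every row, so take v ∝ r_1 × r_3 = ((2)·(-0.6056) - (0)·(0), (0)·(0) - (-6.6056)·(-0.6056), (-6.6056)·(0) - (2)·(0)) ≈ (-1.2111, -4, 0).
  Rescale (multiply by -1 so the first nonzero entry is positive): u = (1.2111, 4, 0).
  ||u|| = √((1.2111)² + (4)² + (0)²) = √(17.4668) ≈ 4.1793,  v_1 = u/||u|| ≈ (0.2898, 0.9571, 0) (||v_1|| = 1).

λ_1 = 9.6056,  λ_2 = 9,  λ_3 = 2.3944;  v_1 ≈ (0.2898, 0.9571, 0)


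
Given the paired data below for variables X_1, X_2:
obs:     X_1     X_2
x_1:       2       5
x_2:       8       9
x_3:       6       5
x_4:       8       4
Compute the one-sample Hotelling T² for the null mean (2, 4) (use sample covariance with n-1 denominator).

Step 1 — sample mean vector:
  mean(X_1) = (2 + 8 + 6 + 8) / 4 = 24/4 = 6
  mean(X_2) = (5 + 9 + 5 + 4) / 4 = 23/4 = 5.75
  x̄ = (6, 5.75),  deviation x̄ - mu_0 = (6, 5.75) - (2, 4) = (4, 1.75).

Step 2 — sample covariance matrix, S[i,j] = (1/(n-1)) · Σ_k (x_{k,i} - mean_i) · (x_{k,j} - mean_j), divisor n-1 = 3:
  S[X_1,X_1] = ((-4)·(-4) + (2)·(2) + (0)·(0) + (2)·(2)) / 3 = 24/3 = 8
  S[X_1,X_2] = ((-4)·(-0.75) + (2)·(3.25) + (0)·(-0.75) + (2)·(-1.75)) / 3 = 6/3 = 2
  S[X_2,X_2] = ((-0.75)·(-0.75) + (3.25)·(3.25) + (-0.75)·(-0.75) + (-1.75)·(-1.75)) / 3 = 14.75/3 = 4.9167
  S = [[8, 2],
 [2, 4.9167]].

Step 3 — invert S. det(S) = 8·4.9167 - (2)² = 35.3333.
  S^{-1} = (1/det) · [[d, -b], [-b, a]] = [[0.1392, -0.0566],
 [-0.0566, 0.2264]].

Step 4 — quadratic form (x̄ - mu_0)^T · S^{-1} · (x̄ - mu_0):
  S^{-1} · (x̄ - mu_0) = (0.4575, 0.1698),
  (x̄ - mu_0)^T · [...] = (4)·(0.4575) + (1.75)·(0.1698) = 2.1274.

Step 5 — scale by n: T² = 4 · 2.1274 = 8.5094.

T² ≈ 8.5094


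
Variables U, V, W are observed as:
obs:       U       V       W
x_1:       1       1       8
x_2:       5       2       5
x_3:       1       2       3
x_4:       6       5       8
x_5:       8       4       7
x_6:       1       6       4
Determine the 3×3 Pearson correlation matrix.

Step 1 — column means:
  mean(U) = (1 + 5 + 1 + 6 + 8 + 1) / 6 = 22/6 = 3.6667
  mean(V) = (1 + 2 + 2 + 5 + 4 + 6) / 6 = 20/6 = 3.3333
  mean(W) = (8 + 5 + 3 + 8 + 7 + 4) / 6 = 35/6 = 5.8333

Step 2 — sample variances and covariances s[i,j] = (1/(n-1)) · Σ_k (x_{k,i} - mean_i) · (x_{k,j} - mean_j), with n-1 = 5:
  s[U,U] = ((-2.6667)·(-2.6667) + (1.3333)·(1.3333) + (-2.6667)·(-2.6667) + (2.3333)·(2.3333) + (4.3333)·(4.3333) + (-2.6667)·(-2.6667)) / 5 = 47.3333/5 = 9.4667
  s[U,V] = ((-2.6667)·(-2.3333) + (1.3333)·(-1.3333) + (-2.6667)·(-1.3333) + (2.3333)·(1.6667) + (4.3333)·(0.6667) + (-2.6667)·(2.6667)) / 5 = 7.6667/5 = 1.5333
  s[U,W] = ((-2.6667)·(2.1667) + (1.3333)·(-0.8333) + (-2.6667)·(-2.8333) + (2.3333)·(2.1667) + (4.3333)·(1.1667) + (-2.6667)·(-1.8333)) / 5 = 15.6667/5 = 3.1333
  s[V,V] = ((-2.3333)·(-2.3333) + (-1.3333)·(-1.3333) + (-1.3333)·(-1.3333) + (1.6667)·(1.6667) + (0.6667)·(0.6667) + (2.6667)·(2.6667)) / 5 = 19.3333/5 = 3.8667
  s[V,W] = ((-2.3333)·(2.1667) + (-1.3333)·(-0.8333) + (-1.3333)·(-2.8333) + (1.6667)·(2.1667) + (0.6667)·(1.1667) + (2.6667)·(-1.8333)) / 5 = -0.6667/5 = -0.1333
  s[W,W] = ((2.1667)·(2.1667) + (-0.8333)·(-0.8333) + (-2.8333)·(-2.8333) + (2.1667)·(2.1667) + (1.1667)·(1.1667) + (-1.8333)·(-1.8333)) / 5 = 22.8333/5 = 4.5667
  Sample standard deviations s_i = √(s[i,i]):
  s(U) = √(9.4667) = 3.0768
  s(V) = √(3.8667) = 1.9664
  s(W) = √(4.5667) = 2.137

Step 3 — r_{ij} = s_{ij} / (s_i · s_j):
  r[U,U] = 1 (diagonal).
  r[U,V] = 1.5333 / (3.0768 · 1.9664) = 1.5333 / 6.0502 = 0.2534
  r[U,W] = 3.1333 / (3.0768 · 2.137) = 3.1333 / 6.575 = 0.4765
  r[V,V] = 1 (diagonal).
  r[V,W] = -0.1333 / (1.9664 · 2.137) = -0.1333 / 4.2021 = -0.0317
  r[W,W] = 1 (diagonal).

R is symmetric with unit diagonal. Assembling:

R = [[1, 0.2534, 0.4765],
 [0.2534, 1, -0.0317],
 [0.4765, -0.0317, 1]]


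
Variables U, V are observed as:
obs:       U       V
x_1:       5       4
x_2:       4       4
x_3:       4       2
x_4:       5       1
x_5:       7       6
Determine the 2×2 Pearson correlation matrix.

Step 1 — column means:
  mean(U) = (5 + 4 + 4 + 5 + 7) / 5 = 25/5 = 5
  mean(V) = (4 + 4 + 2 + 1 + 6) / 5 = 17/5 = 3.4

Step 2 — sample variances and covariances s[i,j] = (1/(n-1)) · Σ_k (x_{k,i} - mean_i) · (x_{k,j} - mean_j), with n-1 = 4:
  s[U,U] = ((0)·(0) + (-1)·(-1) + (-1)·(-1) + (0)·(0) + (2)·(2)) / 4 = 6/4 = 1.5
  s[U,V] = ((0)·(0.6) + (-1)·(0.6) + (-1)·(-1.4) + (0)·(-2.4) + (2)·(2.6)) / 4 = 6/4 = 1.5
  s[V,V] = ((0.6)·(0.6) + (0.6)·(0.6) + (-1.4)·(-1.4) + (-2.4)·(-2.4) + (2.6)·(2.6)) / 4 = 15.2/4 = 3.8
  Sample standard deviations s_i = √(s[i,i]):
  s(U) = √(1.5) = 1.2247
  s(V) = √(3.8) = 1.9494

Step 3 — r_{ij} = s_{ij} / (s_i · s_j):
  r[U,U] = 1 (diagonal).
  r[U,V] = 1.5 / (1.2247 · 1.9494) = 1.5 / 2.3875 = 0.6283
  r[V,V] = 1 (diagonal).

R is symmetric with unit diagonal. Assembling:

R = [[1, 0.6283],
 [0.6283, 1]]


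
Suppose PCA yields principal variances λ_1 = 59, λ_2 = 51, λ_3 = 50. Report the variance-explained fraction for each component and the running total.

Step 1 — total variance = trace(Sigma) = Σ λ_i = 59 + 51 + 50 = 160.

Step 2 — fraction explained by component i = λ_i / Σ λ:
  PC1: 59/160 = 0.3688
  PC2: 51/160 = 0.3187
  PC3: 50/160 = 0.3125

Step 3 — cumulative fraction after k components = (λ_1 + ... + λ_k) / Σ λ:
  k = 1: 59/160 = 0.3688
  k = 2: (59 + 51)/160 = 110/160 = 0.6875
  k = 3: (59 + 51 + 50)/160 = 160/160 = 1

Summary (fraction, with percent):

explained: PC1 0.3688 (36.88%), PC2 0.3187 (31.87%), PC3 0.3125 (31.25%);  cumulative: 0.3688, 0.6875, 1


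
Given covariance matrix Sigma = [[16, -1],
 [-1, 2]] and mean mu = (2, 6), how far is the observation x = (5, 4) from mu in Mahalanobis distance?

Step 1 — centre the observation: (x - mu) = (3, -2).

Step 2 — invert Sigma. det(Sigma) = 16·2 - (-1)² = 31.
  Sigma^{-1} = (1/det) · [[d, -b], [-b, a]] = [[0.0645, 0.0323],
 [0.0323, 0.5161]].

Step 3 — form the quadratic (x - mu)^T · Sigma^{-1} · (x - mu):
  Sigma^{-1} · (x - mu) = (0.129, -0.9355).
  (x - mu)^T · [Sigma^{-1} · (x - mu)] = (3)·(0.129) + (-2)·(-0.9355) = 2.2581.

Step 4 — take square root: d = √(2.2581) ≈ 1.5027.

d(x, mu) = √(2.2581) ≈ 1.5027


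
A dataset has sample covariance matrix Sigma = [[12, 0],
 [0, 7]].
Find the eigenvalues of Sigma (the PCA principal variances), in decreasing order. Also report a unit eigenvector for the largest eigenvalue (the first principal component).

Step 1 — characteristic polynomial of 2×2 Sigma:
  det(Sigma - λI) = λ² - trace · λ + det = 0.
  trace = 12 + 7 = 19, det = 12·7 - (0)² = 84.
Step 2 — discriminant:
  Δ = trace² - 4·det = 361 - 336 = 25.
Step 3 — eigenvalues:
  λ = (trace ± √Δ)/2 = (19 ± 5)/2,
  λ_1 = 12,  λ_2 = 7.

Step 4 — unit eigenvector for λ_1: Sigma is diagonal, so its eigenvectors are the coordinate axes. λ_1 = 12 is the diagonal entry on the first coordinate axis, hence
  v_1 = (1, 0) (||v_1|| = 1).

λ_1 = 12,  λ_2 = 7;  v_1 ≈ (1, 0)


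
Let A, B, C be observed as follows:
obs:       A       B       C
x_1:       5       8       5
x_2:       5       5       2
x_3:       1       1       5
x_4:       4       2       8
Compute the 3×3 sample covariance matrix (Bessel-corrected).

Step 1 — column means:
  mean(A) = (5 + 5 + 1 + 4) / 4 = 15/4 = 3.75
  mean(B) = (8 + 5 + 1 + 2) / 4 = 16/4 = 4
  mean(C) = (5 + 2 + 5 + 8) / 4 = 20/4 = 5

Step 2 — sample covariance S[i,j] = (1/(n-1)) · Σ_k (x_{k,i} - mean_i) · (x_{k,j} - mean_j), with n-1 = 3.
  S[A,A] = ((1.25)·(1.25) + (1.25)·(1.25) + (-2.75)·(-2.75) + (0.25)·(0.25)) / 3 = 10.75/3 = 3.5833
  S[A,B] = ((1.25)·(4) + (1.25)·(1) + (-2.75)·(-3) + (0.25)·(-2)) / 3 = 14/3 = 4.6667
  S[A,C] = ((1.25)·(0) + (1.25)·(-3) + (-2.75)·(0) + (0.25)·(3)) / 3 = -3/3 = -1
  S[B,B] = ((4)·(4) + (1)·(1) + (-3)·(-3) + (-2)·(-2)) / 3 = 30/3 = 10
  S[B,C] = ((4)·(0) + (1)·(-3) + (-3)·(0) + (-2)·(3)) / 3 = -9/3 = -3
  S[C,C] = ((0)·(0) + (-3)·(-3) + (0)·(0) + (3)·(3)) / 3 = 18/3 = 6

S is symmetric (S[j,i] = S[i,j]). Assembling:

S = [[3.5833, 4.6667, -1],
 [4.6667, 10, -3],
 [-1, -3, 6]]


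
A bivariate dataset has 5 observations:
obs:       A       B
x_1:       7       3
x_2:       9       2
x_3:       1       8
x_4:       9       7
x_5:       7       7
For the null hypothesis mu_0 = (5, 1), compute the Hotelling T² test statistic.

Step 1 — sample mean vector:
  mean(A) = (7 + 9 + 1 + 9 + 7) / 5 = 33/5 = 6.6
  mean(B) = (3 + 2 + 8 + 7 + 7) / 5 = 27/5 = 5.4
  x̄ = (6.6, 5.4),  deviation x̄ - mu_0 = (6.6, 5.4) - (5, 1) = (1.6, 4.4).

Step 2 — sample covariance matrix, S[i,j] = (1/(n-1)) · Σ_k (x_{k,i} - mean_i) · (x_{k,j} - mean_j), divisor n-1 = 4:
  S[A,A] = ((0.4)·(0.4) + (2.4)·(2.4) + (-5.6)·(-5.6) + (2.4)·(2.4) + (0.4)·(0.4)) / 4 = 43.2/4 = 10.8
  S[A,B] = ((0.4)·(-2.4) + (2.4)·(-3.4) + (-5.6)·(2.6) + (2.4)·(1.6) + (0.4)·(1.6)) / 4 = -19.2/4 = -4.8
  S[B,B] = ((-2.4)·(-2.4) + (-3.4)·(-3.4) + (2.6)·(2.6) + (1.6)·(1.6) + (1.6)·(1.6)) / 4 = 29.2/4 = 7.3
  S = [[10.8, -4.8],
 [-4.8, 7.3]].

Step 3 — invert S. det(S) = 10.8·7.3 - (-4.8)² = 55.8.
  S^{-1} = (1/det) · [[d, -b], [-b, a]] = [[0.1308, 0.086],
 [0.086, 0.1935]].

Step 4 — quadratic form (x̄ - mu_0)^T · S^{-1} · (x̄ - mu_0):
  S^{-1} · (x̄ - mu_0) = (0.5878, 0.9892),
  (x̄ - mu_0)^T · [...] = (1.6)·(0.5878) + (4.4)·(0.9892) = 5.2932.

Step 5 — scale by n: T² = 5 · 5.2932 = 26.4659.

T² ≈ 26.4659


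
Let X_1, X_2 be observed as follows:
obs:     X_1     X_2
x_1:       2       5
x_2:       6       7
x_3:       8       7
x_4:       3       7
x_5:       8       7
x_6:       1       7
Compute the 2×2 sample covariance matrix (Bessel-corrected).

Step 1 — column means:
  mean(X_1) = (2 + 6 + 8 + 3 + 8 + 1) / 6 = 28/6 = 4.6667
  mean(X_2) = (5 + 7 + 7 + 7 + 7 + 7) / 6 = 40/6 = 6.6667

Step 2 — sample covariance S[i,j] = (1/(n-1)) · Σ_k (x_{k,i} - mean_i) · (x_{k,j} - mean_j), with n-1 = 5.
  S[X_1,X_1] = ((-2.6667)·(-2.6667) + (1.3333)·(1.3333) + (3.3333)·(3.3333) + (-1.6667)·(-1.6667) + (3.3333)·(3.3333) + (-3.6667)·(-3.6667)) / 5 = 47.3333/5 = 9.4667
  S[X_1,X_2] = ((-2.6667)·(-1.6667) + (1.3333)·(0.3333) + (3.3333)·(0.3333) + (-1.6667)·(0.3333) + (3.3333)·(0.3333) + (-3.6667)·(0.3333)) / 5 = 5.3333/5 = 1.0667
  S[X_2,X_2] = ((-1.6667)·(-1.6667) + (0.3333)·(0.3333) + (0.3333)·(0.3333) + (0.3333)·(0.3333) + (0.3333)·(0.3333) + (0.3333)·(0.3333)) / 5 = 3.3333/5 = 0.6667

S is symmetric (S[j,i] = S[i,j]). Assembling:

S = [[9.4667, 1.0667],
 [1.0667, 0.6667]]


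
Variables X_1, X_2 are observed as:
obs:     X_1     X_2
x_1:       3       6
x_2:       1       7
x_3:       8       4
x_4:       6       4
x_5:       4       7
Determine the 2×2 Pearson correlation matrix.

Step 1 — column means:
  mean(X_1) = (3 + 1 + 8 + 6 + 4) / 5 = 22/5 = 4.4
  mean(X_2) = (6 + 7 + 4 + 4 + 7) / 5 = 28/5 = 5.6

Step 2 — sample variances and covariances s[i,j] = (1/(n-1)) · Σ_k (x_{k,i} - mean_i) · (x_{k,j} - mean_j), with n-1 = 4:
  s[X_1,X_1] = ((-1.4)·(-1.4) + (-3.4)·(-3.4) + (3.6)·(3.6) + (1.6)·(1.6) + (-0.4)·(-0.4)) / 4 = 29.2/4 = 7.3
  s[X_1,X_2] = ((-1.4)·(0.4) + (-3.4)·(1.4) + (3.6)·(-1.6) + (1.6)·(-1.6) + (-0.4)·(1.4)) / 4 = -14.2/4 = -3.55
  s[X_2,X_2] = ((0.4)·(0.4) + (1.4)·(1.4) + (-1.6)·(-1.6) + (-1.6)·(-1.6) + (1.4)·(1.4)) / 4 = 9.2/4 = 2.3
  Sample standard deviations s_i = √(s[i,i]):
  s(X_1) = √(7.3) = 2.7019
  s(X_2) = √(2.3) = 1.5166

Step 3 — r_{ij} = s_{ij} / (s_i · s_j):
  r[X_1,X_1] = 1 (diagonal).
  r[X_1,X_2] = -3.55 / (2.7019 · 1.5166) = -3.55 / 4.0976 = -0.8664
  r[X_2,X_2] = 1 (diagonal).

R is symmetric with unit diagonal. Assembling:

R = [[1, -0.8664],
 [-0.8664, 1]]


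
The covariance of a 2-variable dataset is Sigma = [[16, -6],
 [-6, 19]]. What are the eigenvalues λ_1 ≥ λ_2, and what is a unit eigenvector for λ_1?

Step 1 — characteristic polynomial of 2×2 Sigma:
  det(Sigma - λI) = λ² - trace · λ + det = 0.
  trace = 16 + 19 = 35, det = 16·19 - (-6)² = 268.
Step 2 — discriminant:
  Δ = trace² - 4·det = 1225 - 1072 = 153.
Step 3 — eigenvalues:
  λ = (trace ± √Δ)/2 = (35 ± 12.3693)/2,
  λ_1 = 23.6847,  λ_2 = 11.3153.

Step 4 — unit eigenvector for λ_1: solve (Sigma - λ_1 I)v = 0. First row:
  (16 - 23.6847)·v_x + (-6)·v_y = 0, i.e. (-7.6847)·v_x + (-6)·v_y = 0,
  so v ∝ (b, λ_1 - a) = (-6, 7.6847); multiply by -1 so the first entry is positive: u = (6, -7.6847).
  ||u|| = √((6)² + (-7.6847)²) = √(95.054) ≈ 9.7496,
  v_1 = u/||u|| ≈ (0.6154, -0.7882) (||v_1|| = 1).

λ_1 = 23.6847,  λ_2 = 11.3153;  v_1 ≈ (0.6154, -0.7882)


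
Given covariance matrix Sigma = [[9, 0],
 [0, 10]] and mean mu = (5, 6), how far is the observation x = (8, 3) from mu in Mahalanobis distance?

Step 1 — centre the observation: (x - mu) = (3, -3).

Step 2 — invert Sigma. det(Sigma) = 9·10 - (0)² = 90.
  Sigma^{-1} = (1/det) · [[d, -b], [-b, a]] = [[0.1111, 0],
 [0, 0.1]].

Step 3 — form the quadratic (x - mu)^T · Sigma^{-1} · (x - mu):
  Sigma^{-1} · (x - mu) = (0.3333, -0.3).
  (x - mu)^T · [Sigma^{-1} · (x - mu)] = (3)·(0.3333) + (-3)·(-0.3) = 1.9.

Step 4 — take square root: d = √(1.9) ≈ 1.3784.

d(x, mu) = √(1.9) ≈ 1.3784


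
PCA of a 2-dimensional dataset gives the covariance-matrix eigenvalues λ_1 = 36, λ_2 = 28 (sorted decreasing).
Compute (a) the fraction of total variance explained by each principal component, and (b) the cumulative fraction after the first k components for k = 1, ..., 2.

Step 1 — total variance = trace(Sigma) = Σ λ_i = 36 + 28 = 64.

Step 2 — fraction explained by component i = λ_i / Σ λ:
  PC1: 36/64 = 0.5625
  PC2: 28/64 = 0.4375

Step 3 — cumulative fraction after k components = (λ_1 + ... + λ_k) / Σ λ:
  k = 1: 36/64 = 0.5625
  k = 2: (36 + 28)/64 = 64/64 = 1

Summary (fraction, with percent):

explained: PC1 0.5625 (56.25%), PC2 0.4375 (43.75%);  cumulative: 0.5625, 1


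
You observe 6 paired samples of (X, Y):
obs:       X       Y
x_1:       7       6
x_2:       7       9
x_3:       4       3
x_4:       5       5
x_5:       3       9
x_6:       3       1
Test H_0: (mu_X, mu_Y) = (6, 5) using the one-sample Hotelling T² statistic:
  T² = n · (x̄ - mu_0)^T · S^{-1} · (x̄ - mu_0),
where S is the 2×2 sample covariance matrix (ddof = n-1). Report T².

Step 1 — sample mean vector:
  mean(X) = (7 + 7 + 4 + 5 + 3 + 3) / 6 = 29/6 = 4.8333
  mean(Y) = (6 + 9 + 3 + 5 + 9 + 1) / 6 = 33/6 = 5.5
  x̄ = (4.8333, 5.5),  deviation x̄ - mu_0 = (4.8333, 5.5) - (6, 5) = (-1.1667, 0.5).

Step 2 — sample covariance matrix, S[i,j] = (1/(n-1)) · Σ_k (x_{k,i} - mean_i) · (x_{k,j} - mean_j), divisor n-1 = 5:
  S[X,X] = ((2.1667)·(2.1667) + (2.1667)·(2.1667) + (-0.8333)·(-0.8333) + (0.1667)·(0.1667) + (-1.8333)·(-1.8333) + (-1.8333)·(-1.8333)) / 5 = 16.8333/5 = 3.3667
  S[X,Y] = ((2.1667)·(0.5) + (2.1667)·(3.5) + (-0.8333)·(-2.5) + (0.1667)·(-0.5) + (-1.8333)·(3.5) + (-1.8333)·(-4.5)) / 5 = 12.5/5 = 2.5
  S[Y,Y] = ((0.5)·(0.5) + (3.5)·(3.5) + (-2.5)·(-2.5) + (-0.5)·(-0.5) + (3.5)·(3.5) + (-4.5)·(-4.5)) / 5 = 51.5/5 = 10.3
  S = [[3.3667, 2.5],
 [2.5, 10.3]].

Step 3 — invert S. det(S) = 3.3667·10.3 - (2.5)² = 28.4267.
  S^{-1} = (1/det) · [[d, -b], [-b, a]] = [[0.3623, -0.0879],
 [-0.0879, 0.1184]].

Step 4 — quadratic form (x̄ - mu_0)^T · S^{-1} · (x̄ - mu_0):
  S^{-1} · (x̄ - mu_0) = (-0.4667, 0.1618),
  (x̄ - mu_0)^T · [...] = (-1.1667)·(-0.4667) + (0.5)·(0.1618) = 0.6254.

Step 5 — scale by n: T² = 6 · 0.6254 = 3.7523.

T² ≈ 3.7523


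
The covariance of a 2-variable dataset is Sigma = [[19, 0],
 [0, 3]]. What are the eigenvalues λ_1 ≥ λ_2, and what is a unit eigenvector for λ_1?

Step 1 — characteristic polynomial of 2×2 Sigma:
  det(Sigma - λI) = λ² - trace · λ + det = 0.
  trace = 19 + 3 = 22, det = 19·3 - (0)² = 57.
Step 2 — discriminant:
  Δ = trace² - 4·det = 484 - 228 = 256.
Step 3 — eigenvalues:
  λ = (trace ± √Δ)/2 = (22 ± 16)/2,
  λ_1 = 19,  λ_2 = 3.

Step 4 — unit eigenvector for λ_1: Sigma is diagonal, so its eigenvectors are the coordinate axes. λ_1 = 19 is the diagonal entry on the first coordinate axis, hence
  v_1 = (1, 0) (||v_1|| = 1).

λ_1 = 19,  λ_2 = 3;  v_1 ≈ (1, 0)


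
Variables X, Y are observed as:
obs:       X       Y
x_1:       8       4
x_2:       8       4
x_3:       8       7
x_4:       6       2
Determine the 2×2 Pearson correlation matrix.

Step 1 — column means:
  mean(X) = (8 + 8 + 8 + 6) / 4 = 30/4 = 7.5
  mean(Y) = (4 + 4 + 7 + 2) / 4 = 17/4 = 4.25

Step 2 — sample variances and covariances s[i,j] = (1/(n-1)) · Σ_k (x_{k,i} - mean_i) · (x_{k,j} - mean_j), with n-1 = 3:
  s[X,X] = ((0.5)·(0.5) + (0.5)·(0.5) + (0.5)·(0.5) + (-1.5)·(-1.5)) / 3 = 3/3 = 1
  s[X,Y] = ((0.5)·(-0.25) + (0.5)·(-0.25) + (0.5)·(2.75) + (-1.5)·(-2.25)) / 3 = 4.5/3 = 1.5
  s[Y,Y] = ((-0.25)·(-0.25) + (-0.25)·(-0.25) + (2.75)·(2.75) + (-2.25)·(-2.25)) / 3 = 12.75/3 = 4.25
  Sample standard deviations s_i = √(s[i,i]):
  s(X) = √(1) = 1
  s(Y) = √(4.25) = 2.0616

Step 3 — r_{ij} = s_{ij} / (s_i · s_j):
  r[X,X] = 1 (diagonal).
  r[X,Y] = 1.5 / (1 · 2.0616) = 1.5 / 2.0616 = 0.7276
  r[Y,Y] = 1 (diagonal).

R is symmetric with unit diagonal. Assembling:

R = [[1, 0.7276],
 [0.7276, 1]]


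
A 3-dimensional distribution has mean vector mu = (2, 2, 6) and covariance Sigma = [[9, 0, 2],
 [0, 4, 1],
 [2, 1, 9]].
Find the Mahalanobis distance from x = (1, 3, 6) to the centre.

Step 1 — centre the observation: (x - mu) = (-1, 1, 0).

Step 2 — invert Sigma (cofactor / det for 3×3, or solve directly):
  Sigma^{-1} = [[0.1171, 0.0067, -0.0268],
 [0.0067, 0.2575, -0.0301],
 [-0.0268, -0.0301, 0.1204]].

Step 3 — form the quadratic (x - mu)^T · Sigma^{-1} · (x - mu):
  Sigma^{-1} · (x - mu) = (-0.1104, 0.2508, -0.0033).
  (x - mu)^T · [Sigma^{-1} · (x - mu)] = (-1)·(-0.1104) + (1)·(0.2508) + (0)·(-0.0033) = 0.3612.

Step 4 — take square root: d = √(0.3612) ≈ 0.601.

d(x, mu) = √(0.3612) ≈ 0.601


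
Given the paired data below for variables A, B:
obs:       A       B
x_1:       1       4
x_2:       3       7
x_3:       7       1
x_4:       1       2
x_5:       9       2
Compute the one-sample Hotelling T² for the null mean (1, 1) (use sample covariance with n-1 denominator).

Step 1 — sample mean vector:
  mean(A) = (1 + 3 + 7 + 1 + 9) / 5 = 21/5 = 4.2
  mean(B) = (4 + 7 + 1 + 2 + 2) / 5 = 16/5 = 3.2
  x̄ = (4.2, 3.2),  deviation x̄ - mu_0 = (4.2, 3.2) - (1, 1) = (3.2, 2.2).

Step 2 — sample covariance matrix, S[i,j] = (1/(n-1)) · Σ_k (x_{k,i} - mean_i) · (x_{k,j} - mean_j), divisor n-1 = 4:
  S[A,A] = ((-3.2)·(-3.2) + (-1.2)·(-1.2) + (2.8)·(2.8) + (-3.2)·(-3.2) + (4.8)·(4.8)) / 4 = 52.8/4 = 13.2
  S[A,B] = ((-3.2)·(0.8) + (-1.2)·(3.8) + (2.8)·(-2.2) + (-3.2)·(-1.2) + (4.8)·(-1.2)) / 4 = -15.2/4 = -3.8
  S[B,B] = ((0.8)·(0.8) + (3.8)·(3.8) + (-2.2)·(-2.2) + (-1.2)·(-1.2) + (-1.2)·(-1.2)) / 4 = 22.8/4 = 5.7
  S = [[13.2, -3.8],
 [-3.8, 5.7]].

Step 3 — invert S. det(S) = 13.2·5.7 - (-3.8)² = 60.8.
  S^{-1} = (1/det) · [[d, -b], [-b, a]] = [[0.0937, 0.0625],
 [0.0625, 0.2171]].

Step 4 — quadratic form (x̄ - mu_0)^T · S^{-1} · (x̄ - mu_0):
  S^{-1} · (x̄ - mu_0) = (0.4375, 0.6776),
  (x̄ - mu_0)^T · [...] = (3.2)·(0.4375) + (2.2)·(0.6776) = 2.8908.

Step 5 — scale by n: T² = 5 · 2.8908 = 14.4539.

T² ≈ 14.4539


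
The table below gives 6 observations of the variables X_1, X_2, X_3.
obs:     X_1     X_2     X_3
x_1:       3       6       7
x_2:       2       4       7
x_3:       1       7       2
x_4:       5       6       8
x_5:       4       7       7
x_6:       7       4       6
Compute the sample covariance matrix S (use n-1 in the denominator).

Step 1 — column means:
  mean(X_1) = (3 + 2 + 1 + 5 + 4 + 7) / 6 = 22/6 = 3.6667
  mean(X_2) = (6 + 4 + 7 + 6 + 7 + 4) / 6 = 34/6 = 5.6667
  mean(X_3) = (7 + 7 + 2 + 8 + 7 + 6) / 6 = 37/6 = 6.1667

Step 2 — sample covariance S[i,j] = (1/(n-1)) · Σ_k (x_{k,i} - mean_i) · (x_{k,j} - mean_j), with n-1 = 5.
  S[X_1,X_1] = ((-0.6667)·(-0.6667) + (-1.6667)·(-1.6667) + (-2.6667)·(-2.6667) + (1.3333)·(1.3333) + (0.3333)·(0.3333) + (3.3333)·(3.3333)) / 5 = 23.3333/5 = 4.6667
  S[X_1,X_2] = ((-0.6667)·(0.3333) + (-1.6667)·(-1.6667) + (-2.6667)·(1.3333) + (1.3333)·(0.3333) + (0.3333)·(1.3333) + (3.3333)·(-1.6667)) / 5 = -5.6667/5 = -1.1333
  S[X_1,X_3] = ((-0.6667)·(0.8333) + (-1.6667)·(0.8333) + (-2.6667)·(-4.1667) + (1.3333)·(1.8333) + (0.3333)·(0.8333) + (3.3333)·(-0.1667)) / 5 = 11.3333/5 = 2.2667
  S[X_2,X_2] = ((0.3333)·(0.3333) + (-1.6667)·(-1.6667) + (1.3333)·(1.3333) + (0.3333)·(0.3333) + (1.3333)·(1.3333) + (-1.6667)·(-1.6667)) / 5 = 9.3333/5 = 1.8667
  S[X_2,X_3] = ((0.3333)·(0.8333) + (-1.6667)·(0.8333) + (1.3333)·(-4.1667) + (0.3333)·(1.8333) + (1.3333)·(0.8333) + (-1.6667)·(-0.1667)) / 5 = -4.6667/5 = -0.9333
  S[X_3,X_3] = ((0.8333)·(0.8333) + (0.8333)·(0.8333) + (-4.1667)·(-4.1667) + (1.8333)·(1.8333) + (0.8333)·(0.8333) + (-0.1667)·(-0.1667)) / 5 = 22.8333/5 = 4.5667

S is symmetric (S[j,i] = S[i,j]). Assembling:

S = [[4.6667, -1.1333, 2.2667],
 [-1.1333, 1.8667, -0.9333],
 [2.2667, -0.9333, 4.5667]]


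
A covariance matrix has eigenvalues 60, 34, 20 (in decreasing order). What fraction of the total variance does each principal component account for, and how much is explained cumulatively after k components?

Step 1 — total variance = trace(Sigma) = Σ λ_i = 60 + 34 + 20 = 114.

Step 2 — fraction explained by component i = λ_i / Σ λ:
  PC1: 60/114 = 0.5263
  PC2: 34/114 = 0.2982
  PC3: 20/114 = 0.1754

Step 3 — cumulative fraction after k components = (λ_1 + ... + λ_k) / Σ λ:
  k = 1: 60/114 = 0.5263
  k = 2: (60 + 34)/114 = 94/114 = 0.8246
  k = 3: (60 + 34 + 20)/114 = 114/114 = 1

Summary (fraction, with percent):

explained: PC1 0.5263 (52.63%), PC2 0.2982 (29.82%), PC3 0.1754 (17.54%);  cumulative: 0.5263, 0.8246, 1


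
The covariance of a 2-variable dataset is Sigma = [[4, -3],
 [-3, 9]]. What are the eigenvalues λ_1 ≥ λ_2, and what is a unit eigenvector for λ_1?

Step 1 — characteristic polynomial of 2×2 Sigma:
  det(Sigma - λI) = λ² - trace · λ + det = 0.
  trace = 4 + 9 = 13, det = 4·9 - (-3)² = 27.
Step 2 — discriminant:
  Δ = trace² - 4·det = 169 - 108 = 61.
Step 3 — eigenvalues:
  λ = (trace ± √Δ)/2 = (13 ± 7.8102)/2,
  λ_1 = 10.4051,  λ_2 = 2.5949.

Step 4 — unit eigenvector for λ_1: solve (Sigma - λ_1 I)v = 0. First row:
  (4 - 10.4051)·v_x + (-3)·v_y = 0, i.e. (-6.4051)·v_x + (-3)·v_y = 0,
  so v ∝ (b, λ_1 - a) = (-3, 6.4051); multiply by -1 so the first entry is positive: u = (3, -6.4051).
  ||u|| = √((3)² + (-6.4051)²) = √(50.0256) ≈ 7.0729,
  v_1 = u/||u|| ≈ (0.4242, -0.9056) (||v_1|| = 1).

λ_1 = 10.4051,  λ_2 = 2.5949;  v_1 ≈ (0.4242, -0.9056)


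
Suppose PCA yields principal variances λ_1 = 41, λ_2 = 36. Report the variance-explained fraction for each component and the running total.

Step 1 — total variance = trace(Sigma) = Σ λ_i = 41 + 36 = 77.

Step 2 — fraction explained by component i = λ_i / Σ λ:
  PC1: 41/77 = 0.5325
  PC2: 36/77 = 0.4675

Step 3 — cumulative fraction after k components = (λ_1 + ... + λ_k) / Σ λ:
  k = 1: 41/77 = 0.5325
  k = 2: (41 + 36)/77 = 77/77 = 1

Summary (fraction, with percent):

explained: PC1 0.5325 (53.25%), PC2 0.4675 (46.75%);  cumulative: 0.5325, 1


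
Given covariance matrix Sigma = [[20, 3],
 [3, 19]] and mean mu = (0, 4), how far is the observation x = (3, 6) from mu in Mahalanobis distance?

Step 1 — centre the observation: (x - mu) = (3, 2).

Step 2 — invert Sigma. det(Sigma) = 20·19 - (3)² = 371.
  Sigma^{-1} = (1/det) · [[d, -b], [-b, a]] = [[0.0512, -0.0081],
 [-0.0081, 0.0539]].

Step 3 — form the quadratic (x - mu)^T · Sigma^{-1} · (x - mu):
  Sigma^{-1} · (x - mu) = (0.1375, 0.0836).
  (x - mu)^T · [Sigma^{-1} · (x - mu)] = (3)·(0.1375) + (2)·(0.0836) = 0.5795.

Step 4 — take square root: d = √(0.5795) ≈ 0.7613.

d(x, mu) = √(0.5795) ≈ 0.7613


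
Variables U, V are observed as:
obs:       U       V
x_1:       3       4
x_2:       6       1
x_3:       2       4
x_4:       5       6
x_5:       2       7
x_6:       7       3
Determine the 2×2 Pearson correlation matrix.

Step 1 — column means:
  mean(U) = (3 + 6 + 2 + 5 + 2 + 7) / 6 = 25/6 = 4.1667
  mean(V) = (4 + 1 + 4 + 6 + 7 + 3) / 6 = 25/6 = 4.1667

Step 2 — sample variances and covariances s[i,j] = (1/(n-1)) · Σ_k (x_{k,i} - mean_i) · (x_{k,j} - mean_j), with n-1 = 5:
  s[U,U] = ((-1.1667)·(-1.1667) + (1.8333)·(1.8333) + (-2.1667)·(-2.1667) + (0.8333)·(0.8333) + (-2.1667)·(-2.1667) + (2.8333)·(2.8333)) / 5 = 22.8333/5 = 4.5667
  s[U,V] = ((-1.1667)·(-0.1667) + (1.8333)·(-3.1667) + (-2.1667)·(-0.1667) + (0.8333)·(1.8333) + (-2.1667)·(2.8333) + (2.8333)·(-1.1667)) / 5 = -13.1667/5 = -2.6333
  s[V,V] = ((-0.1667)·(-0.1667) + (-3.1667)·(-3.1667) + (-0.1667)·(-0.1667) + (1.8333)·(1.8333) + (2.8333)·(2.8333) + (-1.1667)·(-1.1667)) / 5 = 22.8333/5 = 4.5667
  Sample standard deviations s_i = √(s[i,i]):
  s(U) = √(4.5667) = 2.137
  s(V) = √(4.5667) = 2.137

Step 3 — r_{ij} = s_{ij} / (s_i · s_j):
  r[U,U] = 1 (diagonal).
  r[U,V] = -2.6333 / (2.137 · 2.137) = -2.6333 / 4.5667 = -0.5766
  r[V,V] = 1 (diagonal).

R is symmetric with unit diagonal. Assembling:

R = [[1, -0.5766],
 [-0.5766, 1]]


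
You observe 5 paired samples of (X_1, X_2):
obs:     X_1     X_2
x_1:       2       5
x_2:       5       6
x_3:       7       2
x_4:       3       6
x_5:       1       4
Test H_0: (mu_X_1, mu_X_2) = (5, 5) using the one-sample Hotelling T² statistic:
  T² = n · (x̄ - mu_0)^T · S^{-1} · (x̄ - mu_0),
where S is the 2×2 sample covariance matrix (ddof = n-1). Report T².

Step 1 — sample mean vector:
  mean(X_1) = (2 + 5 + 7 + 3 + 1) / 5 = 18/5 = 3.6
  mean(X_2) = (5 + 6 + 2 + 6 + 4) / 5 = 23/5 = 4.6
  x̄ = (3.6, 4.6),  deviation x̄ - mu_0 = (3.6, 4.6) - (5, 5) = (-1.4, -0.4).

Step 2 — sample covariance matrix, S[i,j] = (1/(n-1)) · Σ_k (x_{k,i} - mean_i) · (x_{k,j} - mean_j), divisor n-1 = 4:
  S[X_1,X_1] = ((-1.6)·(-1.6) + (1.4)·(1.4) + (3.4)·(3.4) + (-0.6)·(-0.6) + (-2.6)·(-2.6)) / 4 = 23.2/4 = 5.8
  S[X_1,X_2] = ((-1.6)·(0.4) + (1.4)·(1.4) + (3.4)·(-2.6) + (-0.6)·(1.4) + (-2.6)·(-0.6)) / 4 = -6.8/4 = -1.7
  S[X_2,X_2] = ((0.4)·(0.4) + (1.4)·(1.4) + (-2.6)·(-2.6) + (1.4)·(1.4) + (-0.6)·(-0.6)) / 4 = 11.2/4 = 2.8
  S = [[5.8, -1.7],
 [-1.7, 2.8]].

Step 3 — invert S. det(S) = 5.8·2.8 - (-1.7)² = 13.35.
  S^{-1} = (1/det) · [[d, -b], [-b, a]] = [[0.2097, 0.1273],
 [0.1273, 0.4345]].

Step 4 — quadratic form (x̄ - mu_0)^T · S^{-1} · (x̄ - mu_0):
  S^{-1} · (x̄ - mu_0) = (-0.3446, -0.3521),
  (x̄ - mu_0)^T · [...] = (-1.4)·(-0.3446) + (-0.4)·(-0.3521) = 0.6232.

Step 5 — scale by n: T² = 5 · 0.6232 = 3.1161.

T² ≈ 3.1161


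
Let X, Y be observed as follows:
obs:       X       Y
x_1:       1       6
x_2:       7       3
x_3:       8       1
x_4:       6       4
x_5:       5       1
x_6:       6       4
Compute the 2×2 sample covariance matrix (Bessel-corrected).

Step 1 — column means:
  mean(X) = (1 + 7 + 8 + 6 + 5 + 6) / 6 = 33/6 = 5.5
  mean(Y) = (6 + 3 + 1 + 4 + 1 + 4) / 6 = 19/6 = 3.1667

Step 2 — sample covariance S[i,j] = (1/(n-1)) · Σ_k (x_{k,i} - mean_i) · (x_{k,j} - mean_j), with n-1 = 5.
  S[X,X] = ((-4.5)·(-4.5) + (1.5)·(1.5) + (2.5)·(2.5) + (0.5)·(0.5) + (-0.5)·(-0.5) + (0.5)·(0.5)) / 5 = 29.5/5 = 5.9
  S[X,Y] = ((-4.5)·(2.8333) + (1.5)·(-0.1667) + (2.5)·(-2.1667) + (0.5)·(0.8333) + (-0.5)·(-2.1667) + (0.5)·(0.8333)) / 5 = -16.5/5 = -3.3
  S[Y,Y] = ((2.8333)·(2.8333) + (-0.1667)·(-0.1667) + (-2.1667)·(-2.1667) + (0.8333)·(0.8333) + (-2.1667)·(-2.1667) + (0.8333)·(0.8333)) / 5 = 18.8333/5 = 3.7667

S is symmetric (S[j,i] = S[i,j]). Assembling:

S = [[5.9, -3.3],
 [-3.3, 3.7667]]


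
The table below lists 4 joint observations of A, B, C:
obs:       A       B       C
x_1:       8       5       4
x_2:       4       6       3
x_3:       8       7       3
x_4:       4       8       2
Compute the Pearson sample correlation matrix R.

Step 1 — column means:
  mean(A) = (8 + 4 + 8 + 4) / 4 = 24/4 = 6
  mean(B) = (5 + 6 + 7 + 8) / 4 = 26/4 = 6.5
  mean(C) = (4 + 3 + 3 + 2) / 4 = 12/4 = 3

Step 2 — sample variances and covariances s[i,j] = (1/(n-1)) · Σ_k (x_{k,i} - mean_i) · (x_{k,j} - mean_j), with n-1 = 3:
  s[A,A] = ((2)·(2) + (-2)·(-2) + (2)·(2) + (-2)·(-2)) / 3 = 16/3 = 5.3333
  s[A,B] = ((2)·(-1.5) + (-2)·(-0.5) + (2)·(0.5) + (-2)·(1.5)) / 3 = -4/3 = -1.3333
  s[A,C] = ((2)·(1) + (-2)·(0) + (2)·(0) + (-2)·(-1)) / 3 = 4/3 = 1.3333
  s[B,B] = ((-1.5)·(-1.5) + (-0.5)·(-0.5) + (0.5)·(0.5) + (1.5)·(1.5)) / 3 = 5/3 = 1.6667
  s[B,C] = ((-1.5)·(1) + (-0.5)·(0) + (0.5)·(0) + (1.5)·(-1)) / 3 = -3/3 = -1
  s[C,C] = ((1)·(1) + (0)·(0) + (0)·(0) + (-1)·(-1)) / 3 = 2/3 = 0.6667
  Sample standard deviations s_i = √(s[i,i]):
  s(A) = √(5.3333) = 2.3094
  s(B) = √(1.6667) = 1.291
  s(C) = √(0.6667) = 0.8165

Step 3 — r_{ij} = s_{ij} / (s_i · s_j):
  r[A,A] = 1 (diagonal).
  r[A,B] = -1.3333 / (2.3094 · 1.291) = -1.3333 / 2.9814 = -0.4472
  r[A,C] = 1.3333 / (2.3094 · 0.8165) = 1.3333 / 1.8856 = 0.7071
  r[B,B] = 1 (diagonal).
  r[B,C] = -1 / (1.291 · 0.8165) = -1 / 1.0541 = -0.9487
  r[C,C] = 1 (diagonal).

R is symmetric with unit diagonal. Assembling:

R = [[1, -0.4472, 0.7071],
 [-0.4472, 1, -0.9487],
 [0.7071, -0.9487, 1]]


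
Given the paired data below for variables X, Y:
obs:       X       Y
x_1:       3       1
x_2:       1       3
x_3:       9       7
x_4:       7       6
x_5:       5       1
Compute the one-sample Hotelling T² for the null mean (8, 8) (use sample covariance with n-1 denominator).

Step 1 — sample mean vector:
  mean(X) = (3 + 1 + 9 + 7 + 5) / 5 = 25/5 = 5
  mean(Y) = (1 + 3 + 7 + 6 + 1) / 5 = 18/5 = 3.6
  x̄ = (5, 3.6),  deviation x̄ - mu_0 = (5, 3.6) - (8, 8) = (-3, -4.4).

Step 2 — sample covariance matrix, S[i,j] = (1/(n-1)) · Σ_k (x_{k,i} - mean_i) · (x_{k,j} - mean_j), divisor n-1 = 4:
  S[X,X] = ((-2)·(-2) + (-4)·(-4) + (4)·(4) + (2)·(2) + (0)·(0)) / 4 = 40/4 = 10
  S[X,Y] = ((-2)·(-2.6) + (-4)·(-0.6) + (4)·(3.4) + (2)·(2.4) + (0)·(-2.6)) / 4 = 26/4 = 6.5
  S[Y,Y] = ((-2.6)·(-2.6) + (-0.6)·(-0.6) + (3.4)·(3.4) + (2.4)·(2.4) + (-2.6)·(-2.6)) / 4 = 31.2/4 = 7.8
  S = [[10, 6.5],
 [6.5, 7.8]].

Step 3 — invert S. det(S) = 10·7.8 - (6.5)² = 35.75.
  S^{-1} = (1/det) · [[d, -b], [-b, a]] = [[0.2182, -0.1818],
 [-0.1818, 0.2797]].

Step 4 — quadratic form (x̄ - mu_0)^T · S^{-1} · (x̄ - mu_0):
  S^{-1} · (x̄ - mu_0) = (0.1455, -0.6853),
  (x̄ - mu_0)^T · [...] = (-3)·(0.1455) + (-4.4)·(-0.6853) = 2.579.

Step 5 — scale by n: T² = 5 · 2.579 = 12.8951.

T² ≈ 12.8951


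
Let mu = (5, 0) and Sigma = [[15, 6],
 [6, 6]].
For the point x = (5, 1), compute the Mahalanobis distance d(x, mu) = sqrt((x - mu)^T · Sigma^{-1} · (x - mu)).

Step 1 — centre the observation: (x - mu) = (0, 1).

Step 2 — invert Sigma. det(Sigma) = 15·6 - (6)² = 54.
  Sigma^{-1} = (1/det) · [[d, -b], [-b, a]] = [[0.1111, -0.1111],
 [-0.1111, 0.2778]].

Step 3 — form the quadratic (x - mu)^T · Sigma^{-1} · (x - mu):
  Sigma^{-1} · (x - mu) = (-0.1111, 0.2778).
  (x - mu)^T · [Sigma^{-1} · (x - mu)] = (0)·(-0.1111) + (1)·(0.2778) = 0.2778.

Step 4 — take square root: d = √(0.2778) ≈ 0.527.

d(x, mu) = √(0.2778) ≈ 0.527


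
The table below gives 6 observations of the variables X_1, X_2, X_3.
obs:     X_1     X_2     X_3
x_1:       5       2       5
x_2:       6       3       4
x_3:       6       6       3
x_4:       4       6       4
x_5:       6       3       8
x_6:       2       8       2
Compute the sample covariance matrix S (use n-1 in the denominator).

Step 1 — column means:
  mean(X_1) = (5 + 6 + 6 + 4 + 6 + 2) / 6 = 29/6 = 4.8333
  mean(X_2) = (2 + 3 + 6 + 6 + 3 + 8) / 6 = 28/6 = 4.6667
  mean(X_3) = (5 + 4 + 3 + 4 + 8 + 2) / 6 = 26/6 = 4.3333

Step 2 — sample covariance S[i,j] = (1/(n-1)) · Σ_k (x_{k,i} - mean_i) · (x_{k,j} - mean_j), with n-1 = 5.
  S[X_1,X_1] = ((0.1667)·(0.1667) + (1.1667)·(1.1667) + (1.1667)·(1.1667) + (-0.8333)·(-0.8333) + (1.1667)·(1.1667) + (-2.8333)·(-2.8333)) / 5 = 12.8333/5 = 2.5667
  S[X_1,X_2] = ((0.1667)·(-2.6667) + (1.1667)·(-1.6667) + (1.1667)·(1.3333) + (-0.8333)·(1.3333) + (1.1667)·(-1.6667) + (-2.8333)·(3.3333)) / 5 = -13.3333/5 = -2.6667
  S[X_1,X_3] = ((0.1667)·(0.6667) + (1.1667)·(-0.3333) + (1.1667)·(-1.3333) + (-0.8333)·(-0.3333) + (1.1667)·(3.6667) + (-2.8333)·(-2.3333)) / 5 = 9.3333/5 = 1.8667
  S[X_2,X_2] = ((-2.6667)·(-2.6667) + (-1.6667)·(-1.6667) + (1.3333)·(1.3333) + (1.3333)·(1.3333) + (-1.6667)·(-1.6667) + (3.3333)·(3.3333)) / 5 = 27.3333/5 = 5.4667
  S[X_2,X_3] = ((-2.6667)·(0.6667) + (-1.6667)·(-0.3333) + (1.3333)·(-1.3333) + (1.3333)·(-0.3333) + (-1.6667)·(3.6667) + (3.3333)·(-2.3333)) / 5 = -17.3333/5 = -3.4667
  S[X_3,X_3] = ((0.6667)·(0.6667) + (-0.3333)·(-0.3333) + (-1.3333)·(-1.3333) + (-0.3333)·(-0.3333) + (3.6667)·(3.6667) + (-2.3333)·(-2.3333)) / 5 = 21.3333/5 = 4.2667

S is symmetric (S[j,i] = S[i,j]). Assembling:

S = [[2.5667, -2.6667, 1.8667],
 [-2.6667, 5.4667, -3.4667],
 [1.8667, -3.4667, 4.2667]]
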